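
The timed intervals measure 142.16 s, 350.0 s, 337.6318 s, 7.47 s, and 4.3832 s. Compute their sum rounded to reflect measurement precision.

142.16 s + 350.0 s + 337.6318 s + 7.47 s + 4.3832 s = 841.6450 s.
Addition/subtraction keeps the fewest decimal places: 142.16 → 2 decimal places, 350.0 → 1 decimal place, 337.6318 → 4 decimal places, 7.47 → 2 decimal places, 4.3832 → 4 decimal places; limit is 1.
Rounded to 1 decimal place: 841.6 s.

841.6 s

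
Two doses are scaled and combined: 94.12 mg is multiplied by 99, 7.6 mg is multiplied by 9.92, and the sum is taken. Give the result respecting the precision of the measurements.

9.4 × 10^3 mg

94.12 × 99 = 9317.88 → 9.3 × 10^3 mg (2 s.f., last digit at the 10^2 place).
7.6 × 9.92 = 75.392 → 75 mg (2 s.f., last digit at the 10^0 place).
Sum: 9393.272 mg; keep the coarser place, 10^2.
Result: 9.4 × 10^3 mg.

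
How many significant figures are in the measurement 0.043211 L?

5

0.043211: leading zeros are not significant.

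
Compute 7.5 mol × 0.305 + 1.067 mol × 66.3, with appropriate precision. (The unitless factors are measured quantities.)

73.0 mol

7.5 × 0.305 = 2.2875 → 2.3 mol (2 s.f., last digit at the 10^-1 place).
1.067 × 66.3 = 70.7421 → 70.7 mol (3 s.f., last digit at the 10^-1 place).
Sum: 73.0296 mol; keep the coarser place, 10^-1.
Result: 73.0 mol.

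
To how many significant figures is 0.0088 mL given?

0.0088: leading zeros are not significant.

2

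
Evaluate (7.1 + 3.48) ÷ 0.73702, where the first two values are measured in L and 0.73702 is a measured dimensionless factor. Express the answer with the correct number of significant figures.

14.4 L

7.1 L + 3.48 L = 10.58 L; the sum is limited to 1 decimal place (3 s.f.).
Carrying full precision, 10.58 ÷ 0.73702 = 14.3551056959… L; 0.73702 has 5 s.f., so the result keeps min(3, 5) = 3 s.f.
Rounded to 3 significant figures: 14.4 L.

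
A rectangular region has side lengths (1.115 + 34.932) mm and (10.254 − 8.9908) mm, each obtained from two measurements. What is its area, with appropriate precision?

1.115 + 34.932 = 36.047, limited to 3 d.p. → 5 s.f.; 10.254 − 8.9908 = 1.2632, limited to 3 d.p. → 4 s.f.
Carrying full precision, 36.047 × 1.2632 = 45.5345704; keep min(5, 4) = 4 s.f.
Rounded to 4 significant figures: 45.53 mm².

45.53 mm²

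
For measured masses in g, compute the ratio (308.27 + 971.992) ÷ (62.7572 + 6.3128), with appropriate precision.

18.5357

308.27 + 971.992 = 1280.262, limited to 2 d.p. → 6 s.f.; 62.7572 + 6.3128 = 69.0700, limited to 4 d.p. → 6 s.f.
Carrying full precision, 1280.262 ÷ 69.0700 = 18.5357173882…; keep min(6, 6) = 6 s.f.
Rounded to 6 significant figures: 18.5357.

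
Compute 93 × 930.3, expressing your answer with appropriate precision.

8.7 × 10^4

93 × 930.3 = 86517.9
Multiplication/division keeps the fewest significant figures: 93 → 2 s.f., 930.3 → 4 s.f.; limit is 2.
Rounded to 2 significant figures: 8.7 × 10^4.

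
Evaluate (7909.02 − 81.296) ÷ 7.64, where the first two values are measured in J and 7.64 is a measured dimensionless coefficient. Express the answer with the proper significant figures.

1.02 × 10³ J

7909.02 J − 81.296 J = 7827.724 J; the difference is limited to 2 decimal places (6 s.f.).
Carrying full precision, 7827.724 ÷ 7.64 = 1024.57120419… J; 7.64 has 3 s.f., so the result keeps min(6, 3) = 3 s.f.
Rounded to 3 significant figures: 1.02 × 10³ J.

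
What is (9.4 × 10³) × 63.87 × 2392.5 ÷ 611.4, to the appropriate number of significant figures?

(9.4 × 10³) × 63.87 × 2392.5 ÷ 611.4 = 2349369.25908…
Multiplication/division keeps the fewest significant figures: 9.4 × 10³ → 2 s.f., 63.87 → 4 s.f., 2392.5 → 5 s.f., 611.4 → 4 s.f.; limit is 2.
Rounded to 2 significant figures: 2.3 × 10⁶.

2.3 × 10⁶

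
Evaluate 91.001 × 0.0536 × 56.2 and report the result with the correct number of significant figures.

91.001 × 0.0536 × 56.2 = 274.12413232
Multiplication/division keeps the fewest significant figures: 91.001 → 5 s.f., 0.0536 → 3 s.f., 56.2 → 3 s.f.; limit is 3.
Rounded to 3 significant figures: 2.74 × 10².

2.74 × 10²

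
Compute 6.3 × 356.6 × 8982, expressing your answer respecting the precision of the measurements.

6.3 × 356.6 × 8982 = 20178781.56
Multiplication/division keeps the fewest significant figures: 6.3 → 2 s.f., 356.6 → 4 s.f., 8982 → 4 s.f.; limit is 2.
Rounded to 2 significant figures: 2.0 × 10^7.

2.0 × 10^7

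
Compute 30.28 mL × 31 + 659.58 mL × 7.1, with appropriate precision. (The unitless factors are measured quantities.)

5.6 × 10³ mL

30.28 × 31 = 938.68 → 9.4 × 10² mL (2 s.f., last digit at the 10^1 place).
659.58 × 7.1 = 4683.018 → 4.7 × 10³ mL (2 s.f., last digit at the 10^2 place).
Sum: 5621.698 mL; keep the coarser place, 10^2.
Result: 5.6 × 10³ mL.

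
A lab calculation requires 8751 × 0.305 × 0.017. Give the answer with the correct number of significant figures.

8751 × 0.305 × 0.017 = 45.373935
Multiplication/division keeps the fewest significant figures: 8751 → 4 s.f., 0.305 → 3 s.f., 0.017 → 2 s.f.; limit is 2.
Rounded to 2 significant figures: 45.

45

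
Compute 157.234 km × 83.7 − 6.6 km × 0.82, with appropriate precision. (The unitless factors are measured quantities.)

157.234 × 83.7 = 13160.4858 → 1.32 × 10⁴ km (3 s.f., last digit at the 10^2 place).
6.6 × 0.82 = 5.412 → 5.4 km (2 s.f., last digit at the 10^-1 place).
Difference: 13155.0738 km; keep the coarser place, 10^2.
Result: 1.32 × 10⁴ km.

1.32 × 10⁴ km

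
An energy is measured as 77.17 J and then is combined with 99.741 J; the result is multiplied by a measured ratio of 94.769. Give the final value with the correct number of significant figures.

77.17 J + 99.741 J = 176.911 J; the sum is limited to 2 decimal places (5 s.f.).
Carrying full precision, 176.911 × 94.769 = 16765.678559 J; 94.769 has 5 s.f., so the result keeps min(5, 5) = 5 s.f.
Rounded to 5 significant figures: 16766 J.

16766 J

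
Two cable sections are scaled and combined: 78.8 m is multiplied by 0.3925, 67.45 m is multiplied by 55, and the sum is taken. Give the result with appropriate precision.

3.7 × 10^3 m

78.8 × 0.3925 = 30.929 → 30.9 m (3 s.f., last digit at the 10^-1 place).
67.45 × 55 = 3709.75 → 3.7 × 10^3 m (2 s.f., last digit at the 10^2 place).
Sum: 3740.679 m; keep the coarser place, 10^2.
Result: 3.7 × 10^3 m.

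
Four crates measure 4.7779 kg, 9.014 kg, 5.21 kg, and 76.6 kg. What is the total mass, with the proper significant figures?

95.6 kg

4.7779 kg + 9.014 kg + 5.21 kg + 76.6 kg = 95.6019 kg.
Addition/subtraction keeps the fewest decimal places: 4.7779 → 4 decimal places, 9.014 → 3 decimal places, 5.21 → 2 decimal places, 76.6 → 1 decimal place; limit is 1.
Rounded to 1 decimal place: 95.6 kg.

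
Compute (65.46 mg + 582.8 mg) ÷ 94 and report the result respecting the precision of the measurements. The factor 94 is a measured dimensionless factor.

6.9 mg

65.46 mg + 582.8 mg = 648.26 mg; the sum is limited to 1 decimal place (4 s.f.).
Carrying full precision, 648.26 ÷ 94 = 6.89638297872… mg; 94 has 2 s.f., so the result keeps min(4, 2) = 2 s.f.
Rounded to 2 significant figures: 6.9 mg.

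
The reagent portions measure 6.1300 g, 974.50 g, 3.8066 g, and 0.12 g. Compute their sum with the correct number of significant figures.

984.56 g

6.1300 g + 974.50 g + 3.8066 g + 0.12 g = 984.5566 g.
Addition/subtraction keeps the fewest decimal places: 6.1300 → 4 decimal places, 974.50 → 2 decimal places, 3.8066 → 4 decimal places, 0.12 → 2 decimal places; limit is 2.
Rounded to 2 decimal places: 984.56 g.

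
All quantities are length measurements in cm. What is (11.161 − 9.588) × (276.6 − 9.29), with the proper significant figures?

420.5 cm²

11.161 − 9.588 = 1.573, limited to 3 d.p. → 4 s.f.; 276.6 − 9.29 = 267.31, limited to 1 d.p. → 4 s.f.
Carrying full precision, 1.573 × 267.31 = 420.47863; keep min(4, 4) = 4 s.f.
Rounded to 4 significant figures: 420.5 cm².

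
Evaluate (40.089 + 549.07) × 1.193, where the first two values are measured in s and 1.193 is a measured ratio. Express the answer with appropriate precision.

40.089 s + 549.07 s = 589.159 s; the sum is limited to 2 decimal places (5 s.f.).
Carrying full precision, 589.159 × 1.193 = 702.866687 s; 1.193 has 4 s.f., so the result keeps min(5, 4) = 4 s.f.
Rounded to 4 significant figures: 702.9 s.

702.9 s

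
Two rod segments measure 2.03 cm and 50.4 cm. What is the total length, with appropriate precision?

2.03 cm + 50.4 cm = 52.43 cm.
Addition/subtraction keeps the fewest decimal places: 2.03 → 2 decimal places, 50.4 → 1 decimal place; limit is 1.
Rounded to 1 decimal place: 52.4 cm.

52.4 cm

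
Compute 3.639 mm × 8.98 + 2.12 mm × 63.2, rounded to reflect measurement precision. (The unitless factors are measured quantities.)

167 mm

3.639 × 8.98 = 32.67822 → 32.7 mm (3 s.f., last digit at the 10^-1 place).
2.12 × 63.2 = 133.984 → 134 mm (3 s.f., last digit at the 10^0 place).
Sum: 166.66222 mm; keep the coarser place, 10^0.
Result: 167 mm.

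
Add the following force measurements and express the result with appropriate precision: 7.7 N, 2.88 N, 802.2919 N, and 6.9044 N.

819.8 N

7.7 N + 2.88 N + 802.2919 N + 6.9044 N = 819.7763 N.
Addition/subtraction keeps the fewest decimal places: 7.7 → 1 decimal place, 2.88 → 2 decimal places, 802.2919 → 4 decimal places, 6.9044 → 4 decimal places; limit is 1.
Rounded to 1 decimal place: 819.8 N.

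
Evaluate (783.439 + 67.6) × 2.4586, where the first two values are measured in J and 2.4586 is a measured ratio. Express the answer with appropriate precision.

2092 J

783.439 J + 67.6 J = 851.039 J; the sum is limited to 1 decimal place (4 s.f.).
Carrying full precision, 851.039 × 2.4586 = 2092.3644854 J; 2.4586 has 5 s.f., so the result keeps min(4, 5) = 4 s.f.
Rounded to 4 significant figures: 2092 J.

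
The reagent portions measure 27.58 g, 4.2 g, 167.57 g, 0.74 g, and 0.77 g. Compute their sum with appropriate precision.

27.58 g + 4.2 g + 167.57 g + 0.74 g + 0.77 g = 200.86 g.
Addition/subtraction keeps the fewest decimal places: 27.58 → 2 decimal places, 4.2 → 1 decimal place, 167.57 → 2 decimal places, 0.74 → 2 decimal places, 0.77 → 2 decimal places; limit is 1.
Rounded to 1 decimal place: 200.9 g.

200.9 g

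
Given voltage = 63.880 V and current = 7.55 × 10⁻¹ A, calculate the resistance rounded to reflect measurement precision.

resistance = 63.880 V ÷ 7.55 × 10⁻¹ A = 84.6092715232… Ω.
63.880 has 5 significant figures; 7.55 × 10⁻¹ has 3.
Division/multiplication keeps the fewest: 3 significant figures.
Rounded: 84.6 Ω.

84.6 Ω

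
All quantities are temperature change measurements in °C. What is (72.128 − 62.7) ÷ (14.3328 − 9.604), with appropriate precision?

2.0

72.128 − 62.7 = 9.428, limited to 1 d.p. → 2 s.f.; 14.3328 − 9.604 = 4.7288, limited to 3 d.p. → 4 s.f.
Carrying full precision, 9.428 ÷ 4.7288 = 1.99374048384…; keep min(2, 4) = 2 s.f.
Rounded to 2 significant figures: 2.0.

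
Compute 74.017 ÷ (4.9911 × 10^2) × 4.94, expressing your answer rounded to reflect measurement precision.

74.017 ÷ (4.9911 × 10^2) × 4.94 = 0.732591973713…
Multiplication/division keeps the fewest significant figures: 74.017 → 5 s.f., 4.9911 × 10^2 → 5 s.f., 4.94 → 3 s.f.; limit is 3.
Rounded to 3 significant figures: 0.733.

0.733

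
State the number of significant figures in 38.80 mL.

38.80: trailing zeros after a decimal point are significant.

4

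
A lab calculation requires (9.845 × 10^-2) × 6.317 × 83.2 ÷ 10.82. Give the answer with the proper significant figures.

(9.845 × 10^-2) × 6.317 × 83.2 ÷ 10.82 = 4.78214414787…
Multiplication/division keeps the fewest significant figures: 9.845 × 10^-2 → 4 s.f., 6.317 → 4 s.f., 83.2 → 3 s.f., 10.82 → 4 s.f.; limit is 3.
Rounded to 3 significant figures: 4.78.

4.78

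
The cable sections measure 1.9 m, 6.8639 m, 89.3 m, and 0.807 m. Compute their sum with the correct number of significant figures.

1.9 m + 6.8639 m + 89.3 m + 0.807 m = 98.8709 m.
Addition/subtraction keeps the fewest decimal places: 1.9 → 1 decimal place, 6.8639 → 4 decimal places, 89.3 → 1 decimal place, 0.807 → 3 decimal places; limit is 1.
Rounded to 1 decimal place: 98.9 m.

98.9 m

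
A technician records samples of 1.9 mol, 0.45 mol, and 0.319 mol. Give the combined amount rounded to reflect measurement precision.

1.9 mol + 0.45 mol + 0.319 mol = 2.669 mol.
Addition/subtraction keeps the fewest decimal places: 1.9 → 1 decimal place, 0.45 → 2 decimal places, 0.319 → 3 decimal places; limit is 1.
Rounded to 1 decimal place: 2.7 mol.

2.7 mol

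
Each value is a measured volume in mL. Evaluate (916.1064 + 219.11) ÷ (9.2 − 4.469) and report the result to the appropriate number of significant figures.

2.4 × 10²

916.1064 + 219.11 = 1135.2164, limited to 2 d.p. → 6 s.f.; 9.2 − 4.469 = 4.731, limited to 1 d.p. → 2 s.f.
Carrying full precision, 1135.2164 ÷ 4.731 = 239.952737265…; keep min(6, 2) = 2 s.f.
Rounded to 2 significant figures: 2.4 × 10².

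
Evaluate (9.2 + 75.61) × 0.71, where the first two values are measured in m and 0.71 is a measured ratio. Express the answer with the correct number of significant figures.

9.2 m + 75.61 m = 84.81 m; the sum is limited to 1 decimal place (3 s.f.).
Carrying full precision, 84.81 × 0.71 = 60.2151 m; 0.71 has 2 s.f., so the result keeps min(3, 2) = 2 s.f.
Rounded to 2 significant figures: 60. m.

60. m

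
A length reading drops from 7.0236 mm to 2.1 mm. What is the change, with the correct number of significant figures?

7.0236 mm − 2.1 mm = 4.9236 mm.
Addition/subtraction keeps the fewest decimal places: 7.0236 → 4 decimal places, 2.1 → 1 decimal place; limit is 1.
Rounded to 1 decimal place: 4.9 mm.

4.9 mm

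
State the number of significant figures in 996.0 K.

996.0: trailing zeros after a decimal point are significant.

4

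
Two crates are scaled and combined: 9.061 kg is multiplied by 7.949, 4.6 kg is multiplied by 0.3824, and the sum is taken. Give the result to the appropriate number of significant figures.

9.061 × 7.949 = 72.025889 → 72.03 kg (4 s.f., last digit at the 10^-2 place).
4.6 × 0.3824 = 1.75904 → 1.8 kg (2 s.f., last digit at the 10^-1 place).
Sum: 73.784929 kg; keep the coarser place, 10^-1.
Result: 73.8 kg.

73.8 kg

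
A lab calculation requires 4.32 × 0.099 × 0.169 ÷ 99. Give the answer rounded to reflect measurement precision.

7.3 × 10⁻⁴

4.32 × 0.099 × 0.169 ÷ 99 = 0.00073008
Multiplication/division keeps the fewest significant figures: 4.32 → 3 s.f., 0.099 → 2 s.f., 0.169 → 3 s.f., 99 → 2 s.f.; limit is 2.
Rounded to 2 significant figures: 7.3 × 10⁻⁴.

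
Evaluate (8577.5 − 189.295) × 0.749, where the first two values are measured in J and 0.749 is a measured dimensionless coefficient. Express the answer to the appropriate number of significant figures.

6.28 × 10³ J

8577.5 J − 189.295 J = 8388.205 J; the difference is limited to 1 decimal place (5 s.f.).
Carrying full precision, 8388.205 × 0.749 = 6282.765545 J; 0.749 has 3 s.f., so the result keeps min(5, 3) = 3 s.f.
Rounded to 3 significant figures: 6.28 × 10³ J.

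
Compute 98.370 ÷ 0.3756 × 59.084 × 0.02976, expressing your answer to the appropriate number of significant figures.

98.370 ÷ 0.3756 × 59.084 × 0.02976 = 460.510889406…
Multiplication/division keeps the fewest significant figures: 98.370 → 5 s.f., 0.3756 → 4 s.f., 59.084 → 5 s.f., 0.02976 → 4 s.f.; limit is 4.
Rounded to 4 significant figures: 4.605 × 10^2.

4.605 × 10^2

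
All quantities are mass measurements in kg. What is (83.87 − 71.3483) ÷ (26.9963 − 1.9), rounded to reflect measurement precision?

83.87 − 71.3483 = 12.5217, limited to 2 d.p. → 4 s.f.; 26.9963 − 1.9 = 25.0963, limited to 1 d.p. → 3 s.f.
Carrying full precision, 12.5217 ÷ 25.0963 = 0.498946059778…; keep min(4, 3) = 3 s.f.
Rounded to 3 significant figures: 0.499.

0.499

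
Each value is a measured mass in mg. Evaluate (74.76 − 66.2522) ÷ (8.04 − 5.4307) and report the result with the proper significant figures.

74.76 − 66.2522 = 8.5078, limited to 2 d.p. → 3 s.f.; 8.04 − 5.4307 = 2.6093, limited to 2 d.p. → 3 s.f.
Carrying full precision, 8.5078 ÷ 2.6093 = 3.26056796842…; keep min(3, 3) = 3 s.f.
Rounded to 3 significant figures: 3.26.

3.26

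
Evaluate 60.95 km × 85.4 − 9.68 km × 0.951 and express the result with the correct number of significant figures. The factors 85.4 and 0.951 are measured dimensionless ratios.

60.95 × 85.4 = 5205.13 → 5.21 × 10³ km (3 s.f., last digit at the 10^1 place).
9.68 × 0.951 = 9.20568 → 9.21 km (3 s.f., last digit at the 10^-2 place).
Difference: 5195.92432 km; keep the coarser place, 10^1.
Result: 5.20 × 10³ km.

5.20 × 10³ km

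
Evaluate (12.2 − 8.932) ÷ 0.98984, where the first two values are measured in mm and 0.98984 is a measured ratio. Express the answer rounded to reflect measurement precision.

3.3 mm

12.2 mm − 8.932 mm = 3.268 mm; the difference is limited to 1 decimal place (2 s.f.).
Carrying full precision, 3.268 ÷ 0.98984 = 3.30154368383… mm; 0.98984 has 5 s.f., so the result keeps min(2, 5) = 2 s.f.
Rounded to 2 significant figures: 3.3 mm.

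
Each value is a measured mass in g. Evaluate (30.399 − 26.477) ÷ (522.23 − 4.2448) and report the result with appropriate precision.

0.007572

30.399 − 26.477 = 3.922, limited to 3 d.p. → 4 s.f.; 522.23 − 4.2448 = 517.9852, limited to 2 d.p. → 5 s.f.
Carrying full precision, 3.922 ÷ 517.9852 = 0.00757164490414…; keep min(4, 5) = 4 s.f.
Rounded to 4 significant figures: 0.007572.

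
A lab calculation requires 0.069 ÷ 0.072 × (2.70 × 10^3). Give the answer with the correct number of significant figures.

2.6 × 10^3

0.069 ÷ 0.072 × (2.70 × 10^3) = 2587.5
Multiplication/division keeps the fewest significant figures: 0.069 → 2 s.f., 0.072 → 2 s.f., 2.70 × 10^3 → 3 s.f.; limit is 2.
Rounded to 2 significant figures: 2.6 × 10^3.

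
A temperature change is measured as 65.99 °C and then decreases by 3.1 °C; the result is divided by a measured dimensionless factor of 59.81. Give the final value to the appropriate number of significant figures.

1.05 °C

65.99 °C − 3.1 °C = 62.89 °C; the difference is limited to 1 decimal place (3 s.f.).
Carrying full precision, 62.89 ÷ 59.81 = 1.05149640528… °C; 59.81 has 4 s.f., so the result keeps min(3, 4) = 3 s.f.
Rounded to 3 significant figures: 1.05 °C.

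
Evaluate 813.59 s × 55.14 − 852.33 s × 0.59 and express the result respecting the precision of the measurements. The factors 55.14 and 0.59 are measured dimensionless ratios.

813.59 × 55.14 = 44861.3526 → 4.486 × 10^4 s (4 s.f., last digit at the 10^1 place).
852.33 × 0.59 = 502.8747 → 5.0 × 10^2 s (2 s.f., last digit at the 10^1 place).
Difference: 44358.4779 s; keep the coarser place, 10^1.
Result: 4.436 × 10^4 s.

4.436 × 10^4 s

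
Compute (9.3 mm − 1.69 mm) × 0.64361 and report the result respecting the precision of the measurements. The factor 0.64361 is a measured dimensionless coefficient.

4.9 mm

9.3 mm − 1.69 mm = 7.61 mm; the difference is limited to 1 decimal place (2 s.f.).
Carrying full precision, 7.61 × 0.64361 = 4.8978721 mm; 0.64361 has 5 s.f., so the result keeps min(2, 5) = 2 s.f.
Rounded to 2 significant figures: 4.9 mm.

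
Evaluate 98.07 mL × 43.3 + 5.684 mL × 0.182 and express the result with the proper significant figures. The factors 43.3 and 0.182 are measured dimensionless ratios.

4.25 × 10^3 mL

98.07 × 43.3 = 4246.431 → 4.25 × 10^3 mL (3 s.f., last digit at the 10^1 place).
5.684 × 0.182 = 1.034488 → 1.03 mL (3 s.f., last digit at the 10^-2 place).
Sum: 4247.465488 mL; keep the coarser place, 10^1.
Result: 4.25 × 10^3 mL.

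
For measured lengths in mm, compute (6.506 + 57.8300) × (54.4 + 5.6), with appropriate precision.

6.506 + 57.8300 = 64.3360, limited to 3 d.p. → 5 s.f.; 54.4 + 5.6 = 60.0, limited to 1 d.p. → 3 s.f.
Carrying full precision, 64.3360 × 60.0 = 3860.16; keep min(5, 3) = 3 s.f.
Rounded to 3 significant figures: 3.86 × 10^3 mm².

3.86 × 10^3 mm²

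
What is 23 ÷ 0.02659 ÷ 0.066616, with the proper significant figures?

23 ÷ 0.02659 ÷ 0.066616 = 12984.6709072…
Multiplication/division keeps the fewest significant figures: 23 → 2 s.f., 0.02659 → 4 s.f., 0.066616 → 5 s.f.; limit is 2.
Rounded to 2 significant figures: 1.3 × 10⁴.

1.3 × 10⁴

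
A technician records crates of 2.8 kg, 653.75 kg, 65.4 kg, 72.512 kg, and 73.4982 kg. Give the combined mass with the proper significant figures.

2.8 kg + 653.75 kg + 65.4 kg + 72.512 kg + 73.4982 kg = 867.9602 kg.
Addition/subtraction keeps the fewest decimal places: 2.8 → 1 decimal place, 653.75 → 2 decimal places, 65.4 → 1 decimal place, 72.512 → 3 decimal places, 73.4982 → 4 decimal places; limit is 1.
Rounded to 1 decimal place: 868.0 kg.

868.0 kg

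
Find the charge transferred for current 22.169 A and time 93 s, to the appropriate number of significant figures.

charge transferred = 22.169 A × 93 s = 2061.717 C.
22.169 has 5 significant figures; 93 has 2.
Division/multiplication keeps the fewest: 2 significant figures.
Rounded: 2.1 × 10^3 C.

2.1 × 10^3 C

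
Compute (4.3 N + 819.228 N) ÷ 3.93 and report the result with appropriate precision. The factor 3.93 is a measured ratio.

4.3 N + 819.228 N = 823.528 N; the sum is limited to 1 decimal place (4 s.f.).
Carrying full precision, 823.528 ÷ 3.93 = 209.549109415… N; 3.93 has 3 s.f., so the result keeps min(4, 3) = 3 s.f.
Rounded to 3 significant figures: 210. N.

210. N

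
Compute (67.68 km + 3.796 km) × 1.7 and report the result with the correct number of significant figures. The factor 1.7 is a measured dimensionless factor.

1.2 × 10² km

67.68 km + 3.796 km = 71.476 km; the sum is limited to 2 decimal places (4 s.f.).
Carrying full precision, 71.476 × 1.7 = 121.5092 km; 1.7 has 2 s.f., so the result keeps min(4, 2) = 2 s.f.
Rounded to 2 significant figures: 1.2 × 10² km.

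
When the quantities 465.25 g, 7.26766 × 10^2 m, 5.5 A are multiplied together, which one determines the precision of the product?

465.25 g → 5 s.f.; 7.26766 × 10^2 m → 6 s.f.; 5.5 A → 2 s.f.
The fewest is 2 significant figures, from 5.5 A.

5.5 A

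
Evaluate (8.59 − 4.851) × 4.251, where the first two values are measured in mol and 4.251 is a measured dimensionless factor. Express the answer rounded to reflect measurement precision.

8.59 mol − 4.851 mol = 3.739 mol; the difference is limited to 2 decimal places (3 s.f.).
Carrying full precision, 3.739 × 4.251 = 15.894489 mol; 4.251 has 4 s.f., so the result keeps min(3, 4) = 3 s.f.
Rounded to 3 significant figures: 15.9 mol.

15.9 mol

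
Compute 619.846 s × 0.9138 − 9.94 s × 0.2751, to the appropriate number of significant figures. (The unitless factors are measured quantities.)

619.846 × 0.9138 = 566.4152748 → 566.4 s (4 s.f., last digit at the 10^-1 place).
9.94 × 0.2751 = 2.734494 → 2.73 s (3 s.f., last digit at the 10^-2 place).
Difference: 563.6807808 s; keep the coarser place, 10^-1.
Result: 563.7 s.

563.7 s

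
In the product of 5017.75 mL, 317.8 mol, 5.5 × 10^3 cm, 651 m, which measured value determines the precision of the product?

5017.75 mL → 6 s.f.; 317.8 mol → 4 s.f.; 5.5 × 10^3 cm → 2 s.f.; 651 m → 3 s.f.
The fewest is 2 significant figures, from 5.5 × 10^3 cm.

5.5 × 10^3 cm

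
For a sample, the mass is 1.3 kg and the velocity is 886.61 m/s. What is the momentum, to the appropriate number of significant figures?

momentum = 1.3 kg × 886.61 m/s = 1152.593 kg·m/s.
1.3 has 2 significant figures; 886.61 has 5.
Division/multiplication keeps the fewest: 2 significant figures.
Rounded: 1.2 × 10^3 kg·m/s.

1.2 × 10^3 kg·m/s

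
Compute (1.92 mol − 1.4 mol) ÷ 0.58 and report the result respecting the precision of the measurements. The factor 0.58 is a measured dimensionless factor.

1.92 mol − 1.4 mol = 0.52 mol; the difference is limited to 1 decimal place (1 s.f.).
Carrying full precision, 0.52 ÷ 0.58 = 0.896551724138… mol; 0.58 has 2 s.f., so the result keeps min(1, 2) = 1 s.f.
Rounded to 1 significant figure: 0.9 mol.

0.9 mol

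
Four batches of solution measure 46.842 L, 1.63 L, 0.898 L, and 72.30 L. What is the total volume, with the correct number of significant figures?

1.2167 × 10² L

46.842 L + 1.63 L + 0.898 L + 72.30 L = 121.670 L.
Addition/subtraction keeps the fewest decimal places: 46.842 → 3 decimal places, 1.63 → 2 decimal places, 0.898 → 3 decimal places, 72.30 → 2 decimal places; limit is 2.
Rounded to 2 decimal places: 1.2167 × 10² L.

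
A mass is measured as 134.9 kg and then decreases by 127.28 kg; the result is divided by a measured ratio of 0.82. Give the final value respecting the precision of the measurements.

134.9 kg − 127.28 kg = 7.62 kg; the difference is limited to 1 decimal place (2 s.f.).
Carrying full precision, 7.62 ÷ 0.82 = 9.29268292683… kg; 0.82 has 2 s.f., so the result keeps min(2, 2) = 2 s.f.
Rounded to 2 significant figures: 9.3 kg.

9.3 kg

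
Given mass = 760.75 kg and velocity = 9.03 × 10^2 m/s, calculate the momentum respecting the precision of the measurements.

momentum = 760.75 kg × 9.03 × 10^2 m/s = 686957.25 kg·m/s.
760.75 has 5 significant figures; 9.03 × 10^2 has 3.
Division/multiplication keeps the fewest: 3 significant figures.
Rounded: 6.87 × 10^5 kg·m/s.

6.87 × 10^5 kg·m/s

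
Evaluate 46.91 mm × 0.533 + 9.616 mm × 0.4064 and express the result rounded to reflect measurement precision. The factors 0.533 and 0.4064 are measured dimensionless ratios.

28.9 mm

46.91 × 0.533 = 25.00303 → 25.0 mm (3 s.f., last digit at the 10^-1 place).
9.616 × 0.4064 = 3.9079424 → 3.908 mm (4 s.f., last digit at the 10^-3 place).
Sum: 28.9109724 mm; keep the coarser place, 10^-1.
Result: 28.9 mm.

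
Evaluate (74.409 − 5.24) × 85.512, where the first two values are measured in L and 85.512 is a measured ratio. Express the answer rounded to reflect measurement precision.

5915 L

74.409 L − 5.24 L = 69.169 L; the difference is limited to 2 decimal places (4 s.f.).
Carrying full precision, 69.169 × 85.512 = 5914.779528 L; 85.512 has 5 s.f., so the result keeps min(4, 5) = 4 s.f.
Rounded to 4 significant figures: 5915 L.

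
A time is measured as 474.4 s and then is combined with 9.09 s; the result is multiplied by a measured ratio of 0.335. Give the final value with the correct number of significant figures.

162 s

474.4 s + 9.09 s = 483.49 s; the sum is limited to 1 decimal place (4 s.f.).
Carrying full precision, 483.49 × 0.335 = 161.96915 s; 0.335 has 3 s.f., so the result keeps min(4, 3) = 3 s.f.
Rounded to 3 significant figures: 162 s.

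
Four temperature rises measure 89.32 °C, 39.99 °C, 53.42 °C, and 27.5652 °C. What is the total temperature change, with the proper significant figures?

210.30 °C

89.32 °C + 39.99 °C + 53.42 °C + 27.5652 °C = 210.2952 °C.
Addition/subtraction keeps the fewest decimal places: 89.32 → 2 decimal places, 39.99 → 2 decimal places, 53.42 → 2 decimal places, 27.5652 → 4 decimal places; limit is 2.
Rounded to 2 decimal places: 210.30 °C.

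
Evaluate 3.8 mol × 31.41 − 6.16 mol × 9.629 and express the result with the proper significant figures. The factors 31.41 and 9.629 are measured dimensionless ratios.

6 × 10^1 mol

3.8 × 31.41 = 119.358 → 1.2 × 10^2 mol (2 s.f., last digit at the 10^1 place).
6.16 × 9.629 = 59.31464 → 59.3 mol (3 s.f., last digit at the 10^-1 place).
Difference: 60.04336 mol; keep the coarser place, 10^1.
Result: 6 × 10^1 mol.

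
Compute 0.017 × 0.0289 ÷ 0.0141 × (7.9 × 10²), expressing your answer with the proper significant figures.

0.017 × 0.0289 ÷ 0.0141 × (7.9 × 10²) = 27.5267375887…
Multiplication/division keeps the fewest significant figures: 0.017 → 2 s.f., 0.0289 → 3 s.f., 0.0141 → 3 s.f., 7.9 × 10² → 2 s.f.; limit is 2.
Rounded to 2 significant figures: 28.

28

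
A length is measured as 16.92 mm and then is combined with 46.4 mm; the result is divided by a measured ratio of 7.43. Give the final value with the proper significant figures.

8.52 mm

16.92 mm + 46.4 mm = 63.32 mm; the sum is limited to 1 decimal place (3 s.f.).
Carrying full precision, 63.32 ÷ 7.43 = 8.52220726783… mm; 7.43 has 3 s.f., so the result keeps min(3, 3) = 3 s.f.
Rounded to 3 significant figures: 8.52 mm.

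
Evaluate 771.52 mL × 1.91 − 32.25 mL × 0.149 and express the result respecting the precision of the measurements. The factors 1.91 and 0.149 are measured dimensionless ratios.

771.52 × 1.91 = 1473.6032 → 1.47 × 10^3 mL (3 s.f., last digit at the 10^1 place).
32.25 × 0.149 = 4.80525 → 4.81 mL (3 s.f., last digit at the 10^-2 place).
Difference: 1468.79795 mL; keep the coarser place, 10^1.
Result: 1.47 × 10^3 mL.

1.47 × 10^3 mL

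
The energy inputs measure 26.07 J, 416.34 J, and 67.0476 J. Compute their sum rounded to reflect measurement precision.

509.46 J

26.07 J + 416.34 J + 67.0476 J = 509.4576 J.
Addition/subtraction keeps the fewest decimal places: 26.07 → 2 decimal places, 416.34 → 2 decimal places, 67.0476 → 4 decimal places; limit is 2.
Rounded to 2 decimal places: 509.46 J.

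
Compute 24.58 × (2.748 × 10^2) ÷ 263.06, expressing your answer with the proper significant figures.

25.68

24.58 × (2.748 × 10^2) ÷ 263.06 = 25.6769710332…
Multiplication/division keeps the fewest significant figures: 24.58 → 4 s.f., 2.748 × 10^2 → 4 s.f., 263.06 → 5 s.f.; limit is 4.
Rounded to 4 significant figures: 25.68.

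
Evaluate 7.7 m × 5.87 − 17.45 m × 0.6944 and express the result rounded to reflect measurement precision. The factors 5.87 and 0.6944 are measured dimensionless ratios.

7.7 × 5.87 = 45.199 → 45 m (2 s.f., last digit at the 10^0 place).
17.45 × 0.6944 = 12.11728 → 12.12 m (4 s.f., last digit at the 10^-2 place).
Difference: 33.08172 m; keep the coarser place, 10^0.
Result: 33 m.

33 m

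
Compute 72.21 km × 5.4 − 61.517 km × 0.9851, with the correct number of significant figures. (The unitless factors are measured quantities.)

72.21 × 5.4 = 389.934 → 3.9 × 10^2 km (2 s.f., last digit at the 10^1 place).
61.517 × 0.9851 = 60.6003967 → 60.60 km (4 s.f., last digit at the 10^-2 place).
Difference: 329.3336033 km; keep the coarser place, 10^1.
Result: 3.3 × 10^2 km.

3.3 × 10^2 km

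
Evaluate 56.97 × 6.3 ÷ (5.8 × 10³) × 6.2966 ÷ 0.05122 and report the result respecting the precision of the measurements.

7.6

56.97 × 6.3 ÷ (5.8 × 10³) × 6.2966 ÷ 0.05122 = 7.60720826523…
Multiplication/division keeps the fewest significant figures: 56.97 → 4 s.f., 6.3 → 2 s.f., 5.8 × 10³ → 2 s.f., 6.2966 → 5 s.f., 0.05122 → 4 s.f.; limit is 2.
Rounded to 2 significant figures: 7.6.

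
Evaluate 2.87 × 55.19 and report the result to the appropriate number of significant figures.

2.87 × 55.19 = 158.3953
Multiplication/division keeps the fewest significant figures: 2.87 → 3 s.f., 55.19 → 4 s.f.; limit is 3.
Rounded to 3 significant figures: 158.

158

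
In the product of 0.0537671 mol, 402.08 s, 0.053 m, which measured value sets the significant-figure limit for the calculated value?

0.053 m

0.0537671 mol → 6 s.f.; 402.08 s → 5 s.f.; 0.053 m → 2 s.f.
The fewest is 2 significant figures, from 0.053 m.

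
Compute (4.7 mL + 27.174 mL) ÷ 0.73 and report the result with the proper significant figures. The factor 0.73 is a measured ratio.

44 mL

4.7 mL + 27.174 mL = 31.874 mL; the sum is limited to 1 decimal place (3 s.f.).
Carrying full precision, 31.874 ÷ 0.73 = 43.6630136986… mL; 0.73 has 2 s.f., so the result keeps min(3, 2) = 2 s.f.
Rounded to 2 significant figures: 44 mL.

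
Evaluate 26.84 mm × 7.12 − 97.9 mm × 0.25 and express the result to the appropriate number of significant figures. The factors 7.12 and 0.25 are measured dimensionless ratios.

167 mm

26.84 × 7.12 = 191.1008 → 191 mm (3 s.f., last digit at the 10^0 place).
97.9 × 0.25 = 24.475 → 24 mm (2 s.f., last digit at the 10^0 place).
Difference: 166.6258 mm; keep the coarser place, 10^0.
Result: 167 mm.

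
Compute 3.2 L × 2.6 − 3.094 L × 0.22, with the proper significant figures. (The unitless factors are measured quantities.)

7.6 L

3.2 × 2.6 = 8.32 → 8.3 L (2 s.f., last digit at the 10^-1 place).
3.094 × 0.22 = 0.68068 → 0.68 L (2 s.f., last digit at the 10^-2 place).
Difference: 7.63932 L; keep the coarser place, 10^-1.
Result: 7.6 L.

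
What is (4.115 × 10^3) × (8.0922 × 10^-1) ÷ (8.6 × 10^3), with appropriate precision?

0.39

(4.115 × 10^3) × (8.0922 × 10^-1) ÷ (8.6 × 10^3) = 0.387202360465…
Multiplication/division keeps the fewest significant figures: 4.115 × 10^3 → 4 s.f., 8.0922 × 10^-1 → 5 s.f., 8.6 × 10^3 → 2 s.f.; limit is 2.
Rounded to 2 significant figures: 0.39.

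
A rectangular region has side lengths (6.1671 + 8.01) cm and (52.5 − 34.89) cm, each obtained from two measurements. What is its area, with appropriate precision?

2.50 × 10² cm²

6.1671 + 8.01 = 14.1771, limited to 2 d.p. → 4 s.f.; 52.5 − 34.89 = 17.61, limited to 1 d.p. → 3 s.f.
Carrying full precision, 14.1771 × 17.61 = 249.658731; keep min(4, 3) = 3 s.f.
Rounded to 3 significant figures: 2.50 × 10² cm².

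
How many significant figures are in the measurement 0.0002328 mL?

4

0.0002328: leading zeros are not significant.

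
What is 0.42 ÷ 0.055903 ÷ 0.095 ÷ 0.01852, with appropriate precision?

4.3 × 10³

0.42 ÷ 0.055903 ÷ 0.095 ÷ 0.01852 = 4270.21348918…
Multiplication/division keeps the fewest significant figures: 0.42 → 2 s.f., 0.055903 → 5 s.f., 0.095 → 2 s.f., 0.01852 → 4 s.f.; limit is 2.
Rounded to 2 significant figures: 4.3 × 10³.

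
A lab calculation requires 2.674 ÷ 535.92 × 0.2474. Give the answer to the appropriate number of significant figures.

2.674 ÷ 535.92 × 0.2474 = 0.00123441483804…
Multiplication/division keeps the fewest significant figures: 2.674 → 4 s.f., 535.92 → 5 s.f., 0.2474 → 4 s.f.; limit is 4.
Rounded to 4 significant figures: 1.234 × 10^-3.

1.234 × 10^-3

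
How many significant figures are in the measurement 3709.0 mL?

5

3709.0: trailing zeros after a decimal point are significant; zeros between nonzero digits are significant.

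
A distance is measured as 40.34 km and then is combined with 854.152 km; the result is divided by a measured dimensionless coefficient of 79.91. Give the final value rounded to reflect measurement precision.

40.34 km + 854.152 km = 894.492 km; the sum is limited to 2 decimal places (5 s.f.).
Carrying full precision, 894.492 ÷ 79.91 = 11.1937429608… km; 79.91 has 4 s.f., so the result keeps min(5, 4) = 4 s.f.
Rounded to 4 significant figures: 11.19 km.

11.19 km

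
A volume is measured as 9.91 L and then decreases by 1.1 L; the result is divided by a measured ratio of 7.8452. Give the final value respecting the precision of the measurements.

1.1 L

9.91 L − 1.1 L = 8.81 L; the difference is limited to 1 decimal place (2 s.f.).
Carrying full precision, 8.81 ÷ 7.8452 = 1.12297965635… L; 7.8452 has 5 s.f., so the result keeps min(2, 5) = 2 s.f.
Rounded to 2 significant figures: 1.1 L.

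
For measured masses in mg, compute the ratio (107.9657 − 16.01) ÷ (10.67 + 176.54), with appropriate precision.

107.9657 − 16.01 = 91.9557, limited to 2 d.p. → 4 s.f.; 10.67 + 176.54 = 187.21, limited to 2 d.p. → 5 s.f.
Carrying full precision, 91.9557 ÷ 187.21 = 0.491190107366…; keep min(4, 5) = 4 s.f.
Rounded to 4 significant figures: 0.4912.

0.4912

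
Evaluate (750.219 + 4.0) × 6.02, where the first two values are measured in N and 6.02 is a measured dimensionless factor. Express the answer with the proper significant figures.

4.54 × 10^3 N

750.219 N + 4.0 N = 754.219 N; the sum is limited to 1 decimal place (4 s.f.).
Carrying full precision, 754.219 × 6.02 = 4540.39838 N; 6.02 has 3 s.f., so the result keeps min(4, 3) = 3 s.f.
Rounded to 3 significant figures: 4.54 × 10^3 N.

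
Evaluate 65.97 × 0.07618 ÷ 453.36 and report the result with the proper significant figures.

65.97 × 0.07618 ÷ 453.36 = 0.0110852183695…
Multiplication/division keeps the fewest significant figures: 65.97 → 4 s.f., 0.07618 → 4 s.f., 453.36 → 5 s.f.; limit is 4.
Rounded to 4 significant figures: 0.01109.

0.01109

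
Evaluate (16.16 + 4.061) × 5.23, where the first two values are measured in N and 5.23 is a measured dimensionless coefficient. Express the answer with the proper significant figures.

106 N

16.16 N + 4.061 N = 20.221 N; the sum is limited to 2 decimal places (4 s.f.).
Carrying full precision, 20.221 × 5.23 = 105.75583 N; 5.23 has 3 s.f., so the result keeps min(4, 3) = 3 s.f.
Rounded to 3 significant figures: 106 N.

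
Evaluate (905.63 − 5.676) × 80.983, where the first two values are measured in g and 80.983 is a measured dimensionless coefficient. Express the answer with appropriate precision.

905.63 g − 5.676 g = 899.954 g; the difference is limited to 2 decimal places (5 s.f.).
Carrying full precision, 899.954 × 80.983 = 72880.974782 g; 80.983 has 5 s.f., so the result keeps min(5, 5) = 5 s.f.
Rounded to 5 significant figures: 72881 g.

72881 g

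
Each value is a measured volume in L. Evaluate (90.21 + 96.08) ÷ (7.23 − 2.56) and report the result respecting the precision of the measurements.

39.9

90.21 + 96.08 = 186.29, limited to 2 d.p. → 5 s.f.; 7.23 − 2.56 = 4.67, limited to 2 d.p. → 3 s.f.
Carrying full precision, 186.29 ÷ 4.67 = 39.8907922912…; keep min(5, 3) = 3 s.f.
Rounded to 3 significant figures: 39.9.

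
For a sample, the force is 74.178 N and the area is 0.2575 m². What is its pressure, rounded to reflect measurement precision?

2.881 × 10^2 Pa

pressure = 74.178 N ÷ 0.2575 m² = 288.069902913… Pa.
74.178 has 5 significant figures; 0.2575 has 4.
Division/multiplication keeps the fewest: 4 significant figures.
Rounded: 2.881 × 10^2 Pa.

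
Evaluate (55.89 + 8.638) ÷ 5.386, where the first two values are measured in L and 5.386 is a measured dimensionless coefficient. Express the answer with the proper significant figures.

11.98 L

55.89 L + 8.638 L = 64.528 L; the sum is limited to 2 decimal places (4 s.f.).
Carrying full precision, 64.528 ÷ 5.386 = 11.9806906795… L; 5.386 has 4 s.f., so the result keeps min(4, 4) = 4 s.f.
Rounded to 4 significant figures: 11.98 L.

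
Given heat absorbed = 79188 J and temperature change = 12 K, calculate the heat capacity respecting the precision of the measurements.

6.6 × 10³ J/K

heat capacity = 79188 J ÷ 12 K = 6599 J/K.
79188 has 5 significant figures; 12 has 2.
Division/multiplication keeps the fewest: 2 significant figures.
Rounded: 6.6 × 10³ J/K.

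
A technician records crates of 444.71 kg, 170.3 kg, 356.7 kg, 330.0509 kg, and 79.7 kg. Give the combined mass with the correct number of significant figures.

444.71 kg + 170.3 kg + 356.7 kg + 330.0509 kg + 79.7 kg = 1381.4609 kg.
Addition/subtraction keeps the fewest decimal places: 444.71 → 2 decimal places, 170.3 → 1 decimal place, 356.7 → 1 decimal place, 330.0509 → 4 decimal places, 79.7 → 1 decimal place; limit is 1.
Rounded to 1 decimal place: 1381.5 kg.

1381.5 kg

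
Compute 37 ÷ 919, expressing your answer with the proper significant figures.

37 ÷ 919 = 0.0402611534276…
Multiplication/division keeps the fewest significant figures: 37 → 2 s.f., 919 → 3 s.f.; limit is 2.
Rounded to 2 significant figures: 0.040.

0.040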